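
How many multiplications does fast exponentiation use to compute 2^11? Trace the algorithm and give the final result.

Computing 2^11 by squaring (build up from 2^1; each line after the first costs one multiplication):

2^1 = 2
2^2 = (2^1)^2 = 2^2 = 4
2^4 = (2^2)^2 = 4^2 = 16
2^5 = 2 * 2^4 = 2 * 16 = 32
2^10 = (2^5)^2 = 32^2 = 1024
2^11 = 2 * 2^10 = 2 * 1024 = 2048

Result: 2048
Multiplications needed: 5 (5 lines after 2^1)

2^11 = 2048. Using exponentiation by squaring, this requires 5 multiplications. The key idea: if the exponent is even, square the half-power; if odd, multiply by the base once.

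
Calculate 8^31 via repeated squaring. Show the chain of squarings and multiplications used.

Computing 8^31 by squaring (build up from 8^1; each line after the first costs one multiplication):

8^1 = 8
8^2 = (8^1)^2 = 8^2 = 64
8^3 = 8 * 8^2 = 8 * 64 = 512
8^6 = (8^3)^2 = 512^2 = 262144
8^7 = 8 * 8^6 = 8 * 262144 = 2097152
8^14 = (8^7)^2 = 2097152^2 = 4398046511104
8^15 = 8 * 8^14 = 8 * 4398046511104 = 35184372088832
8^30 = (8^15)^2 = 35184372088832^2 = 1237940039285380274899124224
8^31 = 8 * 8^30 = 8 * 1237940039285380274899124224 = 9903520314283042199192993792

Result: 9903520314283042199192993792
Multiplications needed: 8 (8 lines after 8^1)

8^31 = 9903520314283042199192993792. Using exponentiation by squaring, this requires 8 multiplications. The key idea: if the exponent is even, square the half-power; if odd, multiply by the base once.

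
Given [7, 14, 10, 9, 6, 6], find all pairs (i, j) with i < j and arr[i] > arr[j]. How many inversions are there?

Finding inversions in [7, 14, 10, 9, 6, 6]:

(0, 4): arr[0]=7 > arr[4]=6
(0, 5): arr[0]=7 > arr[5]=6
(1, 2): arr[1]=14 > arr[2]=10
(1, 3): arr[1]=14 > arr[3]=9
(1, 4): arr[1]=14 > arr[4]=6
(1, 5): arr[1]=14 > arr[5]=6
(2, 3): arr[2]=10 > arr[3]=9
(2, 4): arr[2]=10 > arr[4]=6
(2, 5): arr[2]=10 > arr[5]=6
(3, 4): arr[3]=9 > arr[4]=6
(3, 5): arr[3]=9 > arr[5]=6

Total inversions: 11

The array has 11 inversion(s): (0,4), (0,5), (1,2), (1,3), (1,4), (1,5), (2,3), (2,4), (2,5), (3,4), (3,5). Each pair (i,j) satisfies i < j and arr[i] > arr[j].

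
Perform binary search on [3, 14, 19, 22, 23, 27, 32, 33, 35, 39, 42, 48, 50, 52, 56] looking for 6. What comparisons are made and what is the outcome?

Binary search for 6 in [3, 14, 19, 22, 23, 27, 32, 33, 35, 39, 42, 48, 50, 52, 56]:

lo=0, hi=14, mid=7, arr[mid]=33 -> 33 > 6, search left half
lo=0, hi=6, mid=3, arr[mid]=22 -> 22 > 6, search left half
lo=0, hi=2, mid=1, arr[mid]=14 -> 14 > 6, search left half
lo=0, hi=0, mid=0, arr[mid]=3 -> 3 < 6, search right half
lo=1 > hi=0, target 6 not found

Binary search determines that 6 is not in the array after 4 comparisons. The search space was exhausted without finding the target.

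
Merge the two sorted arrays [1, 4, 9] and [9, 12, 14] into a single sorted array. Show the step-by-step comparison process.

Merging process:

Compare 1 vs 9: take 1 from left. Merged: [1]
Compare 4 vs 9: take 4 from left. Merged: [1, 4]
Compare 9 vs 9: take 9 from left. Merged: [1, 4, 9]
Append remaining from right: [9, 12, 14]. Merged: [1, 4, 9, 9, 12, 14]

Final merged array: [1, 4, 9, 9, 12, 14]
Total comparisons: 3

The merged array is [1, 4, 9, 9, 12, 14], requiring 3 comparisons. The merge step runs in O(n) time where n is the total number of elements.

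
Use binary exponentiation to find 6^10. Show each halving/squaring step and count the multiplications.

Computing 6^10 by squaring (build up from 6^1; each line after the first costs one multiplication):

6^1 = 6
6^2 = (6^1)^2 = 6^2 = 36
6^4 = (6^2)^2 = 36^2 = 1296
6^5 = 6 * 6^4 = 6 * 1296 = 7776
6^10 = (6^5)^2 = 7776^2 = 60466176

Result: 60466176
Multiplications needed: 4 (4 lines after 6^1)

6^10 = 60466176. Using exponentiation by squaring, this requires 4 multiplications. The key idea: if the exponent is even, square the half-power; if odd, multiply by the base once.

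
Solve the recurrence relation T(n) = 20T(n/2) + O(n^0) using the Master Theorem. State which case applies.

Master Theorem for T(n) = 20T(n/2) + O(n^0):

a = 20, b = 2, c = 0
log_b(a) = log_2(20) = 4.3219

Case 1: c = 0 < log_2(20) = 4.3219
T(n) = O(n^(log_2 20))

For T(n) = 20T(n/2) + O(n^0): log_2(20) = 4.3219. This is Case 1 of the Master Theorem (c < log_b(a), work dominated by leaves), giving O(n^(log_2 20)).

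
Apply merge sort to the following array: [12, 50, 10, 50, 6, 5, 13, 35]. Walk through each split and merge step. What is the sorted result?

Merge sort trace:

Split: [12, 50, 10, 50, 6, 5, 13, 35] -> [12, 50, 10, 50] and [6, 5, 13, 35]
  Split: [12, 50, 10, 50] -> [12, 50] and [10, 50]
    Split: [12, 50] -> [12] and [50]
    Merge: [12] + [50] -> [12, 50]
    Split: [10, 50] -> [10] and [50]
    Merge: [10] + [50] -> [10, 50]
  Merge: [12, 50] + [10, 50] -> [10, 12, 50, 50]
  Split: [6, 5, 13, 35] -> [6, 5] and [13, 35]
    Split: [6, 5] -> [6] and [5]
    Merge: [6] + [5] -> [5, 6]
    Split: [13, 35] -> [13] and [35]
    Merge: [13] + [35] -> [13, 35]
  Merge: [5, 6] + [13, 35] -> [5, 6, 13, 35]
Merge: [10, 12, 50, 50] + [5, 6, 13, 35] -> [5, 6, 10, 12, 13, 35, 50, 50]

Final sorted array: [5, 6, 10, 12, 13, 35, 50, 50]

The merge sort proceeds by recursively splitting the array and merging sorted halves.
After all merges, the sorted array is [5, 6, 10, 12, 13, 35, 50, 50].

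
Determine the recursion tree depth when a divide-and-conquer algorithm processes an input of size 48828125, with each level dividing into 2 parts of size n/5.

For divide and conquer with division factor 5:

Problem sizes at each level:
Level 0: 48828125
Level 1: 9765625
Level 2: 1953125
Level 3: 390625
Level 4: 78125
Level 5: 15625
Level 6: 3125
Level 7: 625
Level 8: 125
Level 9: 25
Level 10: 5
Level 11: 1

The root is level 0 and the size-1 base case is level 11 (the tree spans levels 0 through 11, i.e. 12 levels counting the root), so the depth is the number of divisions: log_5(48828125) = 11

The recursion tree depth is log_5(48828125) = 11. At each level, the problem size is divided by 5, so it takes 11 divisions to reduce to a base case of size 1. The algorithm makes 2 recursive calls at each level.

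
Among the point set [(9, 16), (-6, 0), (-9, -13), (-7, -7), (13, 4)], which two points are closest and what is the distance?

Computing all pairwise distances among 5 points:

d((9, 16), (-6, 0)) = 21.9317
d((9, 16), (-9, -13)) = 34.1321
d((9, 16), (-7, -7)) = 28.0179
d((9, 16), (13, 4)) = 12.6491
d((-6, 0), (-9, -13)) = 13.3417
d((-6, 0), (-7, -7)) = 7.0711
d((-6, 0), (13, 4)) = 19.4165
d((-9, -13), (-7, -7)) = 6.3246 <-- minimum
d((-9, -13), (13, 4)) = 27.8029
d((-7, -7), (13, 4)) = 22.8254

Closest pair: (-9, -13) and (-7, -7) with distance 6.3246

The closest pair is (-9, -13) and (-7, -7) with Euclidean distance 6.3246. For 5 points, brute-force pairwise comparison is shown above. For large n, the divide-and-conquer algorithm (sort by x, recurse on halves, check the dividing strip) achieves O(n log n).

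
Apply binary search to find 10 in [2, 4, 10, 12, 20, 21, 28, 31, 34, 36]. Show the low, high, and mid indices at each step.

Binary search for 10 in [2, 4, 10, 12, 20, 21, 28, 31, 34, 36]:

lo=0, hi=9, mid=4, arr[mid]=20 -> 20 > 10, search left half
lo=0, hi=3, mid=1, arr[mid]=4 -> 4 < 10, search right half
lo=2, hi=3, mid=2, arr[mid]=10 -> Found target at index 2!

Binary search finds 10 at index 2 after 3 comparisons. The search repeatedly halves the search space by comparing with the middle element.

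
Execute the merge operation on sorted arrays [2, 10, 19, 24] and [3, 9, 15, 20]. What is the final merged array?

Merging process:

Compare 2 vs 3: take 2 from left. Merged: [2]
Compare 10 vs 3: take 3 from right. Merged: [2, 3]
Compare 10 vs 9: take 9 from right. Merged: [2, 3, 9]
Compare 10 vs 15: take 10 from left. Merged: [2, 3, 9, 10]
Compare 19 vs 15: take 15 from right. Merged: [2, 3, 9, 10, 15]
Compare 19 vs 20: take 19 from left. Merged: [2, 3, 9, 10, 15, 19]
Compare 24 vs 20: take 20 from right. Merged: [2, 3, 9, 10, 15, 19, 20]
Append remaining from left: [24]. Merged: [2, 3, 9, 10, 15, 19, 20, 24]

Final merged array: [2, 3, 9, 10, 15, 19, 20, 24]
Total comparisons: 7

The merged array is [2, 3, 9, 10, 15, 19, 20, 24], requiring 7 comparisons. The merge step runs in O(n) time where n is the total number of elements.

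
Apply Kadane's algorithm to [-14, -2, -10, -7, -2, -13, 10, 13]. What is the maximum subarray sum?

Using Kadane's algorithm on [-14, -2, -10, -7, -2, -13, 10, 13]:

Scanning through the array:
Position 1 (value -2): max_ending_here = -2, max_so_far = -2
Position 2 (value -10): max_ending_here = -10, max_so_far = -2
Position 3 (value -7): max_ending_here = -7, max_so_far = -2
Position 4 (value -2): max_ending_here = -2, max_so_far = -2
Position 5 (value -13): max_ending_here = -13, max_so_far = -2
Position 6 (value 10): max_ending_here = 10, max_so_far = 10
Position 7 (value 13): max_ending_here = 23, max_so_far = 23

Maximum subarray: [10, 13]
Maximum sum: 23

The maximum subarray is [10, 13] with sum 23. This subarray runs from index 6 to index 7.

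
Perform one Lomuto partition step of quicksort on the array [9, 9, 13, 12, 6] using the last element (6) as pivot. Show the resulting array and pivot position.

Lomuto partition with pivot = 6:

Initial array: [9, 9, 13, 12, 6]

arr[0]=9 > 6: no swap
arr[1]=9 > 6: no swap
arr[2]=13 > 6: no swap
arr[3]=12 > 6: no swap

Place pivot at position 0: [6, 9, 13, 12, 9]
Pivot position: 0

After partitioning with pivot 6, the array becomes [6, 9, 13, 12, 9]. The pivot is placed at index 0. All elements to the left of the pivot are <= 6, and all elements to the right are > 6.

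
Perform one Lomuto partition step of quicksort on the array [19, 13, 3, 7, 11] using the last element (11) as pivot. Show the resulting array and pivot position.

Lomuto partition with pivot = 11:

Initial array: [19, 13, 3, 7, 11]

arr[0]=19 > 11: no swap
arr[1]=13 > 11: no swap
arr[2]=3 <= 11: swap with position 0, array becomes [3, 13, 19, 7, 11]
arr[3]=7 <= 11: swap with position 1, array becomes [3, 7, 19, 13, 11]

Place pivot at position 2: [3, 7, 11, 13, 19]
Pivot position: 2

After partitioning with pivot 11, the array becomes [3, 7, 11, 13, 19]. The pivot is placed at index 2. All elements to the left of the pivot are <= 11, and all elements to the right are > 11.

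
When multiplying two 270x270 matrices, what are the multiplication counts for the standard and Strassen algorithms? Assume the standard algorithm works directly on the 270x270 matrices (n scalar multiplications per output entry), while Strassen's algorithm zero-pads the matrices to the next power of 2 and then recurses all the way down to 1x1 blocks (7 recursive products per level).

Matrix multiplication for 270x270 matrices:

Strassen's algorithm requires power-of-2 dimensions. Pad 270x270 to 512x512 (next power of 2).

Standard algorithm: 270^3 = 19683000 multiplications
Strassen's algorithm: 7^(log2(512)) = 7^9 = 40353607 multiplications
Difference: 19683000 - 40353607 = -20670607 (Strassen uses MORE here due to padding overhead — for small or just-over-power-of-2 n, padding can outweigh the per-level savings)

Standard: 19683000 multiplications (270^3). Strassen: 40353607 multiplications (7^9, after padding to 512x512). Strassen reduces 8 recursive multiplications to 7 at each level.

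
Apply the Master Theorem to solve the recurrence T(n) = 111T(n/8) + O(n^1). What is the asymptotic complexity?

Master Theorem for T(n) = 111T(n/8) + O(n^1):

a = 111, b = 8, c = 1
log_b(a) = log_8(111) = 2.2648

Case 1: c = 1 < log_8(111) = 2.2648
T(n) = O(n^(log_8 111))

For T(n) = 111T(n/8) + O(n^1): log_8(111) = 2.2648. This is Case 1 of the Master Theorem (c < log_b(a), work dominated by leaves), giving O(n^(log_8 111)).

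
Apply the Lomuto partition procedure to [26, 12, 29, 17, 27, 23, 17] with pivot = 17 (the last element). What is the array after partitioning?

Lomuto partition with pivot = 17:

Initial array: [26, 12, 29, 17, 27, 23, 17]

arr[0]=26 > 17: no swap
arr[1]=12 <= 17: swap with position 0, array becomes [12, 26, 29, 17, 27, 23, 17]
arr[2]=29 > 17: no swap
arr[3]=17 <= 17: swap with position 1, array becomes [12, 17, 29, 26, 27, 23, 17]
arr[4]=27 > 17: no swap
arr[5]=23 > 17: no swap

Place pivot at position 2: [12, 17, 17, 26, 27, 23, 29]
Pivot position: 2

After partitioning with pivot 17, the array becomes [12, 17, 17, 26, 27, 23, 29]. The pivot is placed at index 2. All elements to the left of the pivot are <= 17, and all elements to the right are > 17.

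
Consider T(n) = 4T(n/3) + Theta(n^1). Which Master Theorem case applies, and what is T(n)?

Master Theorem for T(n) = 4T(n/3) + O(n^1):

a = 4, b = 3, c = 1
log_b(a) = log_3(4) = 1.2619

Case 1: c = 1 < log_3(4) = 1.2619
T(n) = O(n^(log_3 4))

For T(n) = 4T(n/3) + O(n^1): log_3(4) = 1.2619. This is Case 1 of the Master Theorem (c < log_b(a), work dominated by leaves), giving O(n^(log_3 4)).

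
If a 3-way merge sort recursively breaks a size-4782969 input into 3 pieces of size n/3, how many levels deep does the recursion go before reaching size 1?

For divide and conquer with division factor 3:

Problem sizes at each level:
Level 0: 4782969
Level 1: 1594323
Level 2: 531441
Level 3: 177147
Level 4: 59049
Level 5: 19683
Level 6: 6561
Level 7: 2187
Level 8: 729
Level 9: 243
Level 10: 81
Level 11: 27
Level 12: 9
Level 13: 3
Level 14: 1

The root is level 0 and the size-1 base case is level 14 (the tree spans levels 0 through 14, i.e. 15 levels counting the root), so the depth is the number of divisions: log_3(4782969) = 14

The recursion tree depth is log_3(4782969) = 14. At each level, the problem size is divided by 3, so it takes 14 divisions to reduce to a base case of size 1. The algorithm makes 3 recursive calls at each level.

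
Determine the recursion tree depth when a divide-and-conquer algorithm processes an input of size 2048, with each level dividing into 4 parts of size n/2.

For divide and conquer with division factor 2:

Problem sizes at each level:
Level 0: 2048
Level 1: 1024
Level 2: 512
Level 3: 256
Level 4: 128
Level 5: 64
Level 6: 32
Level 7: 16
Level 8: 8
Level 9: 4
Level 10: 2
Level 11: 1

The root is level 0 and the size-1 base case is level 11 (the tree spans levels 0 through 11, i.e. 12 levels counting the root), so the depth is the number of divisions: log_2(2048) = 11

The recursion tree depth is log_2(2048) = 11. At each level, the problem size is divided by 2, so it takes 11 divisions to reduce to a base case of size 1. The algorithm makes 4 recursive calls at each level.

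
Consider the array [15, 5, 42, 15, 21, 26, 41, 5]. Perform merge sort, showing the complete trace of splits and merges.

Merge sort trace:

Split: [15, 5, 42, 15, 21, 26, 41, 5] -> [15, 5, 42, 15] and [21, 26, 41, 5]
  Split: [15, 5, 42, 15] -> [15, 5] and [42, 15]
    Split: [15, 5] -> [15] and [5]
    Merge: [15] + [5] -> [5, 15]
    Split: [42, 15] -> [42] and [15]
    Merge: [42] + [15] -> [15, 42]
  Merge: [5, 15] + [15, 42] -> [5, 15, 15, 42]
  Split: [21, 26, 41, 5] -> [21, 26] and [41, 5]
    Split: [21, 26] -> [21] and [26]
    Merge: [21] + [26] -> [21, 26]
    Split: [41, 5] -> [41] and [5]
    Merge: [41] + [5] -> [5, 41]
  Merge: [21, 26] + [5, 41] -> [5, 21, 26, 41]
Merge: [5, 15, 15, 42] + [5, 21, 26, 41] -> [5, 5, 15, 15, 21, 26, 41, 42]

Final sorted array: [5, 5, 15, 15, 21, 26, 41, 42]

The merge sort proceeds by recursively splitting the array and merging sorted halves.
After all merges, the sorted array is [5, 5, 15, 15, 21, 26, 41, 42].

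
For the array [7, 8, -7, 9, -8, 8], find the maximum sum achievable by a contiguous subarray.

Using Kadane's algorithm on [7, 8, -7, 9, -8, 8]:

Scanning through the array:
Position 1 (value 8): max_ending_here = 15, max_so_far = 15
Position 2 (value -7): max_ending_here = 8, max_so_far = 15
Position 3 (value 9): max_ending_here = 17, max_so_far = 17
Position 4 (value -8): max_ending_here = 9, max_so_far = 17
Position 5 (value 8): max_ending_here = 17, max_so_far = 17

Maximum subarray: [7, 8, -7, 9]
Maximum sum: 17

The maximum subarray is [7, 8, -7, 9] with sum 17. This subarray runs from index 0 to index 3.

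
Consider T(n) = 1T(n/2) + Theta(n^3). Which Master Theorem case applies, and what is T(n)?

Master Theorem for T(n) = 1T(n/2) + O(n^3):

a = 1, b = 2, c = 3
log_b(a) = log_2(1) = 0.0000

Case 3: c = 3 > log_2(1) = 0.0000
T(n) = O(n^3) = O(n^3)

For T(n) = 1T(n/2) + O(n^3): log_2(1) = 0.0000. This is Case 3 of the Master Theorem (c > log_b(a), work dominated by root), giving O(n^3).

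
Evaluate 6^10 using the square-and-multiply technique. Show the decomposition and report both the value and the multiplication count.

Computing 6^10 by squaring (build up from 6^1; each line after the first costs one multiplication):

6^1 = 6
6^2 = (6^1)^2 = 6^2 = 36
6^4 = (6^2)^2 = 36^2 = 1296
6^5 = 6 * 6^4 = 6 * 1296 = 7776
6^10 = (6^5)^2 = 7776^2 = 60466176

Result: 60466176
Multiplications needed: 4 (4 lines after 6^1)

6^10 = 60466176. Using exponentiation by squaring, this requires 4 multiplications. The key idea: if the exponent is even, square the half-power; if odd, multiply by the base once.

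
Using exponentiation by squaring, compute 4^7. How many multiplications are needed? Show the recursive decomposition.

Computing 4^7 by squaring (build up from 4^1; each line after the first costs one multiplication):

4^1 = 4
4^2 = (4^1)^2 = 4^2 = 16
4^3 = 4 * 4^2 = 4 * 16 = 64
4^6 = (4^3)^2 = 64^2 = 4096
4^7 = 4 * 4^6 = 4 * 4096 = 16384

Result: 16384
Multiplications needed: 4 (4 lines after 4^1)

4^7 = 16384. Using exponentiation by squaring, this requires 4 multiplications. The key idea: if the exponent is even, square the half-power; if odd, multiply by the base once.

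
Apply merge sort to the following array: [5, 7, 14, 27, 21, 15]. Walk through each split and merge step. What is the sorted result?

Merge sort trace:

Split: [5, 7, 14, 27, 21, 15] -> [5, 7, 14] and [27, 21, 15]
  Split: [5, 7, 14] -> [5] and [7, 14]
    Split: [7, 14] -> [7] and [14]
    Merge: [7] + [14] -> [7, 14]
  Merge: [5] + [7, 14] -> [5, 7, 14]
  Split: [27, 21, 15] -> [27] and [21, 15]
    Split: [21, 15] -> [21] and [15]
    Merge: [21] + [15] -> [15, 21]
  Merge: [27] + [15, 21] -> [15, 21, 27]
Merge: [5, 7, 14] + [15, 21, 27] -> [5, 7, 14, 15, 21, 27]

Final sorted array: [5, 7, 14, 15, 21, 27]

The merge sort proceeds by recursively splitting the array and merging sorted halves.
After all merges, the sorted array is [5, 7, 14, 15, 21, 27].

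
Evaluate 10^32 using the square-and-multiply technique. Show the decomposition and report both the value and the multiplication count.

Computing 10^32 by squaring (build up from 10^1; each line after the first costs one multiplication):

10^1 = 10
10^2 = (10^1)^2 = 10^2 = 100
10^4 = (10^2)^2 = 100^2 = 10000
10^8 = (10^4)^2 = 10000^2 = 100000000
10^16 = (10^8)^2 = 100000000^2 = 10000000000000000
10^32 = (10^16)^2 = 10000000000000000^2 = 100000000000000000000000000000000

Result: 100000000000000000000000000000000
Multiplications needed: 5 (5 lines after 10^1)

10^32 = 100000000000000000000000000000000. Using exponentiation by squaring, this requires 5 multiplications. The key idea: if the exponent is even, square the half-power; if odd, multiply by the base once.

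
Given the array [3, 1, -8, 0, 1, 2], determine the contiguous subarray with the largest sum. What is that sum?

Using Kadane's algorithm on [3, 1, -8, 0, 1, 2]:

Scanning through the array:
Position 1 (value 1): max_ending_here = 4, max_so_far = 4
Position 2 (value -8): max_ending_here = -4, max_so_far = 4
Position 3 (value 0): max_ending_here = 0, max_so_far = 4
Position 4 (value 1): max_ending_here = 1, max_so_far = 4
Position 5 (value 2): max_ending_here = 3, max_so_far = 4

Maximum subarray: [3, 1]
Maximum sum: 4

The maximum subarray is [3, 1] with sum 4. This subarray runs from index 0 to index 1.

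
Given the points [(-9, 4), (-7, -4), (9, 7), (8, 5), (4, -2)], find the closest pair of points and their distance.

Computing all pairwise distances among 5 points:

d((-9, 4), (-7, -4)) = 8.2462
d((-9, 4), (9, 7)) = 18.2483
d((-9, 4), (8, 5)) = 17.0294
d((-9, 4), (4, -2)) = 14.3178
d((-7, -4), (9, 7)) = 19.4165
d((-7, -4), (8, 5)) = 17.4929
d((-7, -4), (4, -2)) = 11.1803
d((9, 7), (8, 5)) = 2.2361 <-- minimum
d((9, 7), (4, -2)) = 10.2956
d((8, 5), (4, -2)) = 8.0623

Closest pair: (9, 7) and (8, 5) with distance 2.2361

The closest pair is (9, 7) and (8, 5) with Euclidean distance 2.2361. For 5 points, brute-force pairwise comparison is shown above. For large n, the divide-and-conquer algorithm (sort by x, recurse on halves, check the dividing strip) achieves O(n log n).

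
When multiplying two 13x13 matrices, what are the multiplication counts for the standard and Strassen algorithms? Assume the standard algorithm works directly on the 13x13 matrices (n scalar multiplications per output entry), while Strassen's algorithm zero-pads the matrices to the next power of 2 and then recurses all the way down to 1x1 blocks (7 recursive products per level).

Matrix multiplication for 13x13 matrices:

Strassen's algorithm requires power-of-2 dimensions. Pad 13x13 to 16x16 (next power of 2).

Standard algorithm: 13^3 = 2197 multiplications
Strassen's algorithm: 7^(log2(16)) = 7^4 = 2401 multiplications
Difference: 2197 - 2401 = -204 (Strassen uses MORE here due to padding overhead — for small or just-over-power-of-2 n, padding can outweigh the per-level savings)

Standard: 2197 multiplications (13^3). Strassen: 2401 multiplications (7^4, after padding to 16x16). Strassen reduces 8 recursive multiplications to 7 at each level.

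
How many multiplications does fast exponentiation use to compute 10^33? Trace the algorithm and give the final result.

Computing 10^33 by squaring (build up from 10^1; each line after the first costs one multiplication):

10^1 = 10
10^2 = (10^1)^2 = 10^2 = 100
10^4 = (10^2)^2 = 100^2 = 10000
10^8 = (10^4)^2 = 10000^2 = 100000000
10^16 = (10^8)^2 = 100000000^2 = 10000000000000000
10^32 = (10^16)^2 = 10000000000000000^2 = 100000000000000000000000000000000
10^33 = 10 * 10^32 = 10 * 100000000000000000000000000000000 = 1000000000000000000000000000000000

Result: 1000000000000000000000000000000000
Multiplications needed: 6 (6 lines after 10^1)

10^33 = 1000000000000000000000000000000000. Using exponentiation by squaring, this requires 6 multiplications. The key idea: if the exponent is even, square the half-power; if odd, multiply by the base once.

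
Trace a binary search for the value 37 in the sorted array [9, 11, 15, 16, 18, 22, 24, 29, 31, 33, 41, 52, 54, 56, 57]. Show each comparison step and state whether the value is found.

Binary search for 37 in [9, 11, 15, 16, 18, 22, 24, 29, 31, 33, 41, 52, 54, 56, 57]:

lo=0, hi=14, mid=7, arr[mid]=29 -> 29 < 37, search right half
lo=8, hi=14, mid=11, arr[mid]=52 -> 52 > 37, search left half
lo=8, hi=10, mid=9, arr[mid]=33 -> 33 < 37, search right half
lo=10, hi=10, mid=10, arr[mid]=41 -> 41 > 37, search left half
lo=10 > hi=9, target 37 not found

Binary search determines that 37 is not in the array after 4 comparisons. The search space was exhausted without finding the target.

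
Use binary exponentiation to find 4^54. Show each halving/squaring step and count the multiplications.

Computing 4^54 by squaring (build up from 4^1; each line after the first costs one multiplication):

4^1 = 4
4^2 = (4^1)^2 = 4^2 = 16
4^3 = 4 * 4^2 = 4 * 16 = 64
4^6 = (4^3)^2 = 64^2 = 4096
4^12 = (4^6)^2 = 4096^2 = 16777216
4^13 = 4 * 4^12 = 4 * 16777216 = 67108864
4^26 = (4^13)^2 = 67108864^2 = 4503599627370496
4^27 = 4 * 4^26 = 4 * 4503599627370496 = 18014398509481984
4^54 = (4^27)^2 = 18014398509481984^2 = 324518553658426726783156020576256

Result: 324518553658426726783156020576256
Multiplications needed: 8 (8 lines after 4^1)

4^54 = 324518553658426726783156020576256. Using exponentiation by squaring, this requires 8 multiplications. The key idea: if the exponent is even, square the half-power; if odd, multiply by the base once.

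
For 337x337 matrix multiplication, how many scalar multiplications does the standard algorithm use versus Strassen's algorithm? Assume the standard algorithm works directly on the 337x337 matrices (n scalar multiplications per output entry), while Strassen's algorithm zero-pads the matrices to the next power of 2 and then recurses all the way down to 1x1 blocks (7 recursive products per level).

Matrix multiplication for 337x337 matrices:

Strassen's algorithm requires power-of-2 dimensions. Pad 337x337 to 512x512 (next power of 2).

Standard algorithm: 337^3 = 38272753 multiplications
Strassen's algorithm: 7^(log2(512)) = 7^9 = 40353607 multiplications
Difference: 38272753 - 40353607 = -2080854 (Strassen uses MORE here due to padding overhead — for small or just-over-power-of-2 n, padding can outweigh the per-level savings)

Standard: 38272753 multiplications (337^3). Strassen: 40353607 multiplications (7^9, after padding to 512x512). Strassen reduces 8 recursive multiplications to 7 at each level.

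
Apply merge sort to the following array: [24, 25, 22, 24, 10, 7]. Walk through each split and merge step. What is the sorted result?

Merge sort trace:

Split: [24, 25, 22, 24, 10, 7] -> [24, 25, 22] and [24, 10, 7]
  Split: [24, 25, 22] -> [24] and [25, 22]
    Split: [25, 22] -> [25] and [22]
    Merge: [25] + [22] -> [22, 25]
  Merge: [24] + [22, 25] -> [22, 24, 25]
  Split: [24, 10, 7] -> [24] and [10, 7]
    Split: [10, 7] -> [10] and [7]
    Merge: [10] + [7] -> [7, 10]
  Merge: [24] + [7, 10] -> [7, 10, 24]
Merge: [22, 24, 25] + [7, 10, 24] -> [7, 10, 22, 24, 24, 25]

Final sorted array: [7, 10, 22, 24, 24, 25]

The merge sort proceeds by recursively splitting the array and merging sorted halves.
After all merges, the sorted array is [7, 10, 22, 24, 24, 25].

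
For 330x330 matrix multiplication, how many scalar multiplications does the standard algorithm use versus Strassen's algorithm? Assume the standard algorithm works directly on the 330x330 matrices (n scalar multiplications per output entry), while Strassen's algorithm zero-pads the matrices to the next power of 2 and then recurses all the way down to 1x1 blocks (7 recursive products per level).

Matrix multiplication for 330x330 matrices:

Strassen's algorithm requires power-of-2 dimensions. Pad 330x330 to 512x512 (next power of 2).

Standard algorithm: 330^3 = 35937000 multiplications
Strassen's algorithm: 7^(log2(512)) = 7^9 = 40353607 multiplications
Difference: 35937000 - 40353607 = -4416607 (Strassen uses MORE here due to padding overhead — for small or just-over-power-of-2 n, padding can outweigh the per-level savings)

Standard: 35937000 multiplications (330^3). Strassen: 40353607 multiplications (7^9, after padding to 512x512). Strassen reduces 8 recursive multiplications to 7 at each level.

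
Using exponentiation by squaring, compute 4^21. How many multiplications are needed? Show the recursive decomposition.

Computing 4^21 by squaring (build up from 4^1; each line after the first costs one multiplication):

4^1 = 4
4^2 = (4^1)^2 = 4^2 = 16
4^4 = (4^2)^2 = 16^2 = 256
4^5 = 4 * 4^4 = 4 * 256 = 1024
4^10 = (4^5)^2 = 1024^2 = 1048576
4^20 = (4^10)^2 = 1048576^2 = 1099511627776
4^21 = 4 * 4^20 = 4 * 1099511627776 = 4398046511104

Result: 4398046511104
Multiplications needed: 6 (6 lines after 4^1)

4^21 = 4398046511104. Using exponentiation by squaring, this requires 6 multiplications. The key idea: if the exponent is even, square the half-power; if odd, multiply by the base once.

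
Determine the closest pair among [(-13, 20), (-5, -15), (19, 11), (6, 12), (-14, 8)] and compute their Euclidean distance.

Computing all pairwise distances among 5 points:

d((-13, 20), (-5, -15)) = 35.9026
d((-13, 20), (19, 11)) = 33.2415
d((-13, 20), (6, 12)) = 20.6155
d((-13, 20), (-14, 8)) = 12.0416 <-- minimum
d((-5, -15), (19, 11)) = 35.3836
d((-5, -15), (6, 12)) = 29.1548
d((-5, -15), (-14, 8)) = 24.6982
d((19, 11), (6, 12)) = 13.0384
d((19, 11), (-14, 8)) = 33.1361
d((6, 12), (-14, 8)) = 20.3961

Closest pair: (-13, 20) and (-14, 8) with distance 12.0416

The closest pair is (-13, 20) and (-14, 8) with Euclidean distance 12.0416. For 5 points, brute-force pairwise comparison is shown above. For large n, the divide-and-conquer algorithm (sort by x, recurse on halves, check the dividing strip) achieves O(n log n).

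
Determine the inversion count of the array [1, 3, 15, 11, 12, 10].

Finding inversions in [1, 3, 15, 11, 12, 10]:

(2, 3): arr[2]=15 > arr[3]=11
(2, 4): arr[2]=15 > arr[4]=12
(2, 5): arr[2]=15 > arr[5]=10
(3, 5): arr[3]=11 > arr[5]=10
(4, 5): arr[4]=12 > arr[5]=10

Total inversions: 5

The array has 5 inversion(s): (2,3), (2,4), (2,5), (3,5), (4,5). Each pair (i,j) satisfies i < j and arr[i] > arr[j].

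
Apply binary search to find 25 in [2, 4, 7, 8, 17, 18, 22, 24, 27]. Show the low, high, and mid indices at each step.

Binary search for 25 in [2, 4, 7, 8, 17, 18, 22, 24, 27]:

lo=0, hi=8, mid=4, arr[mid]=17 -> 17 < 25, search right half
lo=5, hi=8, mid=6, arr[mid]=22 -> 22 < 25, search right half
lo=7, hi=8, mid=7, arr[mid]=24 -> 24 < 25, search right half
lo=8, hi=8, mid=8, arr[mid]=27 -> 27 > 25, search left half
lo=8 > hi=7, target 25 not found

Binary search determines that 25 is not in the array after 4 comparisons. The search space was exhausted without finding the target.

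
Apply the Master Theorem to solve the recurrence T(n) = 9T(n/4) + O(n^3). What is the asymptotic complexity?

Master Theorem for T(n) = 9T(n/4) + O(n^3):

a = 9, b = 4, c = 3
log_b(a) = log_4(9) = 1.5850

Case 3: c = 3 > log_4(9) = 1.5850
T(n) = O(n^3) = O(n^3)

For T(n) = 9T(n/4) + O(n^3): log_4(9) = 1.5850. This is Case 3 of the Master Theorem (c > log_b(a), work dominated by root), giving O(n^3).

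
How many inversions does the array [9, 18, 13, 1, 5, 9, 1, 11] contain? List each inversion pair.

Finding inversions in [9, 18, 13, 1, 5, 9, 1, 11]:

(0, 3): arr[0]=9 > arr[3]=1
(0, 4): arr[0]=9 > arr[4]=5
(0, 6): arr[0]=9 > arr[6]=1
(1, 2): arr[1]=18 > arr[2]=13
(1, 3): arr[1]=18 > arr[3]=1
(1, 4): arr[1]=18 > arr[4]=5
(1, 5): arr[1]=18 > arr[5]=9
(1, 6): arr[1]=18 > arr[6]=1
(1, 7): arr[1]=18 > arr[7]=11
(2, 3): arr[2]=13 > arr[3]=1
(2, 4): arr[2]=13 > arr[4]=5
(2, 5): arr[2]=13 > arr[5]=9
(2, 6): arr[2]=13 > arr[6]=1
(2, 7): arr[2]=13 > arr[7]=11
(4, 6): arr[4]=5 > arr[6]=1
(5, 6): arr[5]=9 > arr[6]=1

Total inversions: 16

The array has 16 inversion(s): (0,3), (0,4), (0,6), (1,2), (1,3), (1,4), (1,5), (1,6), (1,7), (2,3), (2,4), (2,5), (2,6), (2,7), (4,6), (5,6). Each pair (i,j) satisfies i < j and arr[i] > arr[j].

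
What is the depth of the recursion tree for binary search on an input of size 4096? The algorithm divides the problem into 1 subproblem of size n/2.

For divide and conquer with division factor 2:

Problem sizes at each level:
Level 0: 4096
Level 1: 2048
Level 2: 1024
Level 3: 512
Level 4: 256
Level 5: 128
Level 6: 64
Level 7: 32
Level 8: 16
Level 9: 8
Level 10: 4
Level 11: 2
Level 12: 1

The root is level 0 and the size-1 base case is level 12 (the tree spans levels 0 through 12, i.e. 13 levels counting the root), so the depth is the number of divisions: log_2(4096) = 12

The recursion tree depth is log_2(4096) = 12. At each level, the problem size is divided by 2, so it takes 12 divisions to reduce to a base case of size 1. The algorithm makes 1 recursive call at each level.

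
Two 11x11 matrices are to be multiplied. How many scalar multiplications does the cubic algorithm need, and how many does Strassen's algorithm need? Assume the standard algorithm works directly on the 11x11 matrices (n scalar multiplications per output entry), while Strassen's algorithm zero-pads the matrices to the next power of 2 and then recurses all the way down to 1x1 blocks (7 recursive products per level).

Matrix multiplication for 11x11 matrices:

Strassen's algorithm requires power-of-2 dimensions. Pad 11x11 to 16x16 (next power of 2).

Standard algorithm: 11^3 = 1331 multiplications
Strassen's algorithm: 7^(log2(16)) = 7^4 = 2401 multiplications
Difference: 1331 - 2401 = -1070 (Strassen uses MORE here due to padding overhead — for small or just-over-power-of-2 n, padding can outweigh the per-level savings)

Standard: 1331 multiplications (11^3). Strassen: 2401 multiplications (7^4, after padding to 16x16). Strassen reduces 8 recursive multiplications to 7 at each level.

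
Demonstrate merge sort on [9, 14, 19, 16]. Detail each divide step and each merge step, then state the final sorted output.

Merge sort trace:

Split: [9, 14, 19, 16] -> [9, 14] and [19, 16]
  Split: [9, 14] -> [9] and [14]
  Merge: [9] + [14] -> [9, 14]
  Split: [19, 16] -> [19] and [16]
  Merge: [19] + [16] -> [16, 19]
Merge: [9, 14] + [16, 19] -> [9, 14, 16, 19]

Final sorted array: [9, 14, 16, 19]

The merge sort proceeds by recursively splitting the array and merging sorted halves.
After all merges, the sorted array is [9, 14, 16, 19].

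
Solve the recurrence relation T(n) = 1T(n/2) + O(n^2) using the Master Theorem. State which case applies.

Master Theorem for T(n) = 1T(n/2) + O(n^2):

a = 1, b = 2, c = 2
log_b(a) = log_2(1) = 0.0000

Case 3: c = 2 > log_2(1) = 0.0000
T(n) = O(n^2) = O(n^2)

For T(n) = 1T(n/2) + O(n^2): log_2(1) = 0.0000. This is Case 3 of the Master Theorem (c > log_b(a), work dominated by root), giving O(n^2).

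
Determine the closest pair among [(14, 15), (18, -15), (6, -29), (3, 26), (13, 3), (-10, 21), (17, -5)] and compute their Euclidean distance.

Computing all pairwise distances among 7 points:

d((14, 15), (18, -15)) = 30.2655
d((14, 15), (6, -29)) = 44.7214
d((14, 15), (3, 26)) = 15.5563
d((14, 15), (13, 3)) = 12.0416
d((14, 15), (-10, 21)) = 24.7386
d((14, 15), (17, -5)) = 20.2237
d((18, -15), (6, -29)) = 18.4391
d((18, -15), (3, 26)) = 43.6578
d((18, -15), (13, 3)) = 18.6815
d((18, -15), (-10, 21)) = 45.607
d((18, -15), (17, -5)) = 10.0499
d((6, -29), (3, 26)) = 55.0818
d((6, -29), (13, 3)) = 32.7567
d((6, -29), (-10, 21)) = 52.4976
d((6, -29), (17, -5)) = 26.4008
d((3, 26), (13, 3)) = 25.0799
d((3, 26), (-10, 21)) = 13.9284
d((3, 26), (17, -5)) = 34.0147
d((13, 3), (-10, 21)) = 29.2062
d((13, 3), (17, -5)) = 8.9443 <-- minimum
d((-10, 21), (17, -5)) = 37.4833

Closest pair: (13, 3) and (17, -5) with distance 8.9443

The closest pair is (13, 3) and (17, -5) with Euclidean distance 8.9443. For 7 points, brute-force pairwise comparison is shown above. For large n, the divide-and-conquer algorithm (sort by x, recurse on halves, check the dividing strip) achieves O(n log n).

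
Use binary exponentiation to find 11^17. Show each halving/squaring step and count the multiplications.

Computing 11^17 by squaring (build up from 11^1; each line after the first costs one multiplication):

11^1 = 11
11^2 = (11^1)^2 = 11^2 = 121
11^4 = (11^2)^2 = 121^2 = 14641
11^8 = (11^4)^2 = 14641^2 = 214358881
11^16 = (11^8)^2 = 214358881^2 = 45949729863572161
11^17 = 11 * 11^16 = 11 * 45949729863572161 = 505447028499293771

Result: 505447028499293771
Multiplications needed: 5 (5 lines after 11^1)

11^17 = 505447028499293771. Using exponentiation by squaring, this requires 5 multiplications. The key idea: if the exponent is even, square the half-power; if odd, multiply by the base once.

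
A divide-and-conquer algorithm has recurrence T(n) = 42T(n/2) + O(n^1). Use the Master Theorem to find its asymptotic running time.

Master Theorem for T(n) = 42T(n/2) + O(n^1):

a = 42, b = 2, c = 1
log_b(a) = log_2(42) = 5.3923

Case 1: c = 1 < log_2(42) = 5.3923
T(n) = O(n^(log_2 42))

For T(n) = 42T(n/2) + O(n^1): log_2(42) = 5.3923. This is Case 1 of the Master Theorem (c < log_b(a), work dominated by leaves), giving O(n^(log_2 42)).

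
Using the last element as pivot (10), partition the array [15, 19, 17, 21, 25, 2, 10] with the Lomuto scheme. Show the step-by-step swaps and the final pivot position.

Lomuto partition with pivot = 10:

Initial array: [15, 19, 17, 21, 25, 2, 10]

arr[0]=15 > 10: no swap
arr[1]=19 > 10: no swap
arr[2]=17 > 10: no swap
arr[3]=21 > 10: no swap
arr[4]=25 > 10: no swap
arr[5]=2 <= 10: swap with position 0, array becomes [2, 19, 17, 21, 25, 15, 10]

Place pivot at position 1: [2, 10, 17, 21, 25, 15, 19]
Pivot position: 1

After partitioning with pivot 10, the array becomes [2, 10, 17, 21, 25, 15, 19]. The pivot is placed at index 1. All elements to the left of the pivot are <= 10, and all elements to the right are > 10.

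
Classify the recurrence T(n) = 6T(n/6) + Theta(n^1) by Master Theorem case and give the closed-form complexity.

Master Theorem for T(n) = 6T(n/6) + O(n^1):

a = 6, b = 6, c = 1
log_b(a) = log_6(6) = 1.0000

Case 2: c = 1 = log_6(6) = 1.0000
T(n) = O(n^1 log n) = O(n log n)

For T(n) = 6T(n/6) + O(n^1): log_6(6) = 1.0000. This is Case 2 of the Master Theorem (c = log_b(a), equal work at all levels), giving O(n log n).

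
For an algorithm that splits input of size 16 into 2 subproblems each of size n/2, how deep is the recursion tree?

For divide and conquer with division factor 2:

Problem sizes at each level:
Level 0: 16
Level 1: 8
Level 2: 4
Level 3: 2
Level 4: 1

The root is level 0 and the size-1 base case is level 4 (the tree spans levels 0 through 4, i.e. 5 levels counting the root), so the depth is the number of divisions: log_2(16) = 4

The recursion tree depth is log_2(16) = 4. At each level, the problem size is divided by 2, so it takes 4 divisions to reduce to a base case of size 1. The algorithm makes 2 recursive calls at each level.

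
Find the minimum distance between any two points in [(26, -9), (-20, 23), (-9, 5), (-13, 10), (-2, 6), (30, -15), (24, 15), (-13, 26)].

Computing all pairwise distances among 8 points:

d((26, -9), (-20, 23)) = 56.0357
d((26, -9), (-9, 5)) = 37.6962
d((26, -9), (-13, 10)) = 43.382
d((26, -9), (-2, 6)) = 31.7648
d((26, -9), (30, -15)) = 7.2111
d((26, -9), (24, 15)) = 24.0832
d((26, -9), (-13, 26)) = 52.4023
d((-20, 23), (-9, 5)) = 21.095
d((-20, 23), (-13, 10)) = 14.7648
d((-20, 23), (-2, 6)) = 24.7588
d((-20, 23), (30, -15)) = 62.8013
d((-20, 23), (24, 15)) = 44.7214
d((-20, 23), (-13, 26)) = 7.6158
d((-9, 5), (-13, 10)) = 6.4031 <-- minimum
d((-9, 5), (-2, 6)) = 7.0711
d((-9, 5), (30, -15)) = 43.8292
d((-9, 5), (24, 15)) = 34.4819
d((-9, 5), (-13, 26)) = 21.3776
d((-13, 10), (-2, 6)) = 11.7047
d((-13, 10), (30, -15)) = 49.7393
d((-13, 10), (24, 15)) = 37.3363
d((-13, 10), (-13, 26)) = 16.0
d((-2, 6), (30, -15)) = 38.2753
d((-2, 6), (24, 15)) = 27.5136
d((-2, 6), (-13, 26)) = 22.8254
d((30, -15), (24, 15)) = 30.5941
d((30, -15), (-13, 26)) = 59.4138
d((24, 15), (-13, 26)) = 38.6005

Closest pair: (-9, 5) and (-13, 10) with distance 6.4031

The closest pair is (-9, 5) and (-13, 10) with Euclidean distance 6.4031. For 8 points, brute-force pairwise comparison is shown above. For large n, the divide-and-conquer algorithm (sort by x, recurse on halves, check the dividing strip) achieves O(n log n).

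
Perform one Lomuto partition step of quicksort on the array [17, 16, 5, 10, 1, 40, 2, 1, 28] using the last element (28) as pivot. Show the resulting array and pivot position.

Lomuto partition with pivot = 28:

Initial array: [17, 16, 5, 10, 1, 40, 2, 1, 28]

arr[0]=17 <= 28: swap with position 0, array becomes [17, 16, 5, 10, 1, 40, 2, 1, 28]
arr[1]=16 <= 28: swap with position 1, array becomes [17, 16, 5, 10, 1, 40, 2, 1, 28]
arr[2]=5 <= 28: swap with position 2, array becomes [17, 16, 5, 10, 1, 40, 2, 1, 28]
arr[3]=10 <= 28: swap with position 3, array becomes [17, 16, 5, 10, 1, 40, 2, 1, 28]
arr[4]=1 <= 28: swap with position 4, array becomes [17, 16, 5, 10, 1, 40, 2, 1, 28]
arr[5]=40 > 28: no swap
arr[6]=2 <= 28: swap with position 5, array becomes [17, 16, 5, 10, 1, 2, 40, 1, 28]
arr[7]=1 <= 28: swap with position 6, array becomes [17, 16, 5, 10, 1, 2, 1, 40, 28]

Place pivot at position 7: [17, 16, 5, 10, 1, 2, 1, 28, 40]
Pivot position: 7

After partitioning with pivot 28, the array becomes [17, 16, 5, 10, 1, 2, 1, 28, 40]. The pivot is placed at index 7. All elements to the left of the pivot are <= 28, and all elements to the right are > 28.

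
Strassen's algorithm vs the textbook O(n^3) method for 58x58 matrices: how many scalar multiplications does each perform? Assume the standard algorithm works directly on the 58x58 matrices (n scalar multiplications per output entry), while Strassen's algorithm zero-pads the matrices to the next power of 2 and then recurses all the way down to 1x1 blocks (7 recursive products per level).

Matrix multiplication for 58x58 matrices:

Strassen's algorithm requires power-of-2 dimensions. Pad 58x58 to 64x64 (next power of 2).

Standard algorithm: 58^3 = 195112 multiplications
Strassen's algorithm: 7^(log2(64)) = 7^6 = 117649 multiplications
Savings: 195112 - 117649 = 77463 multiplications

Standard: 195112 multiplications (58^3). Strassen: 117649 multiplications (7^6, after padding to 64x64). Strassen reduces 8 recursive multiplications to 7 at each level.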